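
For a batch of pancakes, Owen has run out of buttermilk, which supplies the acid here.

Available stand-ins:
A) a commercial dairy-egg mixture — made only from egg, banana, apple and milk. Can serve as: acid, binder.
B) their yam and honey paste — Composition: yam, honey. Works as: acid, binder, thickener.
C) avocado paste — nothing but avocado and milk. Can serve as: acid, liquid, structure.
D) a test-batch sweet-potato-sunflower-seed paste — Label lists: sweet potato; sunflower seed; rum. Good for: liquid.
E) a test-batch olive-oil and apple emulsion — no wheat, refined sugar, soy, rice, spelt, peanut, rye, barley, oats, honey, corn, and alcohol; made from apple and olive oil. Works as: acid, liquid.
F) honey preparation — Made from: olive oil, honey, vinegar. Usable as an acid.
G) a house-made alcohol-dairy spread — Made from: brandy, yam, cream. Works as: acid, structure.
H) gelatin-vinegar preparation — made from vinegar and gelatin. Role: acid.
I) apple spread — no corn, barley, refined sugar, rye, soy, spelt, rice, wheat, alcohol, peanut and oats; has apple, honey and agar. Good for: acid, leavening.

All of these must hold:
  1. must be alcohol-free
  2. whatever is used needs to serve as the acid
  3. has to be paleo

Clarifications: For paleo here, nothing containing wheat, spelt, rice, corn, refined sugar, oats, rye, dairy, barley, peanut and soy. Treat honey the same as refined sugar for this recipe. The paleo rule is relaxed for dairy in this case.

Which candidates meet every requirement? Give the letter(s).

A, C, E, H

A: dairy is permitted under the paleo carve-out; nothing else excluded — keep
B: has honey, so not paleo — reject
C: dairy is permitted under the paleo carve-out; nothing else excluded — keep
D: not usable as an acid; has rum, so not alcohol-free — no
E: every rule checks out — OK
F: has honey, so not paleo — reject
G: has brandy, so not alcohol-free — reject
H: only gelatin and vinegar; none excluded — OK
I: has honey, so not paleo — out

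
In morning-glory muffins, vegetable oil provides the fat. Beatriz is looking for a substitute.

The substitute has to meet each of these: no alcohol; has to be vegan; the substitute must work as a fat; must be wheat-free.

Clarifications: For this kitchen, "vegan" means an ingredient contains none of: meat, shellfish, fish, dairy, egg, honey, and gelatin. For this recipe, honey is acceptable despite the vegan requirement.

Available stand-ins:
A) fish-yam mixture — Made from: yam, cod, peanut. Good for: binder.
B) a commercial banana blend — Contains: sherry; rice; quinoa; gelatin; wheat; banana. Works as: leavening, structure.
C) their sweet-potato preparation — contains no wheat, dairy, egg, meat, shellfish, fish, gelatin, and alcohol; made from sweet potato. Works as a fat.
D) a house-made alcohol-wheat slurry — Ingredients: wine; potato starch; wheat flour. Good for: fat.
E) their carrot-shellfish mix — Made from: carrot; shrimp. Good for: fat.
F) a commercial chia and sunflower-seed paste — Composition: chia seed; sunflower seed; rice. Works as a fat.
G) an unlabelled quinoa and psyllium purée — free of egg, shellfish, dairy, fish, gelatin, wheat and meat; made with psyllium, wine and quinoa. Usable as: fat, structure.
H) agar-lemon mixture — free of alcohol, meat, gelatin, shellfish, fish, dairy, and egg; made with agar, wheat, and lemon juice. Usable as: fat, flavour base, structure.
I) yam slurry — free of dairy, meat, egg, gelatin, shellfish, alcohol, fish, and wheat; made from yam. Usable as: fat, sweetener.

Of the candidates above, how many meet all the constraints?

3

A: not usable as a fat; has cod, so not vegan — out
B: not usable as a fat; has gelatin, so not vegan (and 2 more) — reject
C: vegan, no wheat — keep
D: has wine, so not alcohol-free; has wheat flour, so not wheat-free — reject
E: has shrimp, so not vegan — reject
F: all constraints satisfied — valid
G: has wine, so not alcohol-free — no
H: has wheat, so not wheat-free — out
I: nothing on the exclusion list — valid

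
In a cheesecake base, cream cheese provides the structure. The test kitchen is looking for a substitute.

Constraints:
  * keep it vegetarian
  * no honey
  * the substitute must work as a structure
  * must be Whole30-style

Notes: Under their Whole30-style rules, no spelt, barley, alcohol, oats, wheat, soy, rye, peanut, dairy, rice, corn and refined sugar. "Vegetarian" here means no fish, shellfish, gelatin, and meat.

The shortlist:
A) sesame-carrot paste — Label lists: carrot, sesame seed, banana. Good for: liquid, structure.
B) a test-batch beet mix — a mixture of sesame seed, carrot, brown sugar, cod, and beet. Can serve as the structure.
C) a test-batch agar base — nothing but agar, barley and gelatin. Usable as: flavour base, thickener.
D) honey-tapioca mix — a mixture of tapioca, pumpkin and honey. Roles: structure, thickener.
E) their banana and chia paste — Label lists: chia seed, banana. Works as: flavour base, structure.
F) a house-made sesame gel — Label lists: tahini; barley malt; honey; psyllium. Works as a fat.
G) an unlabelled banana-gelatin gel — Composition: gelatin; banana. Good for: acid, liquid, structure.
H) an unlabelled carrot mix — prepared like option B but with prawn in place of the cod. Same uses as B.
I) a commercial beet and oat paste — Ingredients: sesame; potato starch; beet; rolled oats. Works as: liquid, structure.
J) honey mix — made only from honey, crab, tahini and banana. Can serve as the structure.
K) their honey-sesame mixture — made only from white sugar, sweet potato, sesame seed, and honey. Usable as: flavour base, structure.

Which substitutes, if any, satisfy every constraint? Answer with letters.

A: all constraints satisfied — keep
B: has brown sugar, so not Whole30-style; has cod, so not vegetarian — out
C: not usable as a structure; has barley, so not Whole30-style (and 1 more) — out
D: has honey, so not honey-free — out
E: only chia seed and banana; none excluded — OK
F: not usable as a structure; has barley malt, so not Whole30-style (and 1 more) — no
G: has gelatin, so not vegetarian — out
H: has brown sugar, so not Whole30-style; has prawn, so not vegetarian — reject
I: has rolled oats, so not Whole30-style — no
J: has crab, so not vegetarian; has honey, so not honey-free — out
K: has white sugar, so not Whole30-style; has honey, so not honey-free — no

A, E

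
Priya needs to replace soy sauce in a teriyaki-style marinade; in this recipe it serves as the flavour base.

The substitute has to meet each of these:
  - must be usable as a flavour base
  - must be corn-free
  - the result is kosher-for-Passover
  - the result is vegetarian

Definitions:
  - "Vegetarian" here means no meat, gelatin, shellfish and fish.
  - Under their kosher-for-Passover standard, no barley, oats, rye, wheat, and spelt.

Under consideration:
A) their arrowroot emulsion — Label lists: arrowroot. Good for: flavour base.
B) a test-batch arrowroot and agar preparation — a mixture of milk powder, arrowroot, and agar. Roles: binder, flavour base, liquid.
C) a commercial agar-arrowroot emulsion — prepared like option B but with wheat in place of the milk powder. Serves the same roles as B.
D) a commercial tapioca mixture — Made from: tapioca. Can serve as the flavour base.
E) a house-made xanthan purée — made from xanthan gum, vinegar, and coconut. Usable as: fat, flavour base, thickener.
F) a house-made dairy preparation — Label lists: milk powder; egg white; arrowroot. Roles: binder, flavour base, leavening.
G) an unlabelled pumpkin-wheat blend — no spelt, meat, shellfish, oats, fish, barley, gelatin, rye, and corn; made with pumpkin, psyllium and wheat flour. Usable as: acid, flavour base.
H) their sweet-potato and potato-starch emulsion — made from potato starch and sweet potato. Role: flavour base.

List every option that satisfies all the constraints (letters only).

A: only arrowroot; none excluded — OK
B: only milk powder, agar and arrowroot; none excluded — OK
C: has wheat, so not kosher-for-Passover — out
D: every rule checks out — valid
E: only coconut, xanthan gum and vinegar; none excluded — keep
F: only milk powder, egg white and arrowroot; none excluded — valid
G: has wheat flour, so not kosher-for-Passover — reject
H: only potato starch and sweet potato; none excluded — keep

A, B, D, E, F, H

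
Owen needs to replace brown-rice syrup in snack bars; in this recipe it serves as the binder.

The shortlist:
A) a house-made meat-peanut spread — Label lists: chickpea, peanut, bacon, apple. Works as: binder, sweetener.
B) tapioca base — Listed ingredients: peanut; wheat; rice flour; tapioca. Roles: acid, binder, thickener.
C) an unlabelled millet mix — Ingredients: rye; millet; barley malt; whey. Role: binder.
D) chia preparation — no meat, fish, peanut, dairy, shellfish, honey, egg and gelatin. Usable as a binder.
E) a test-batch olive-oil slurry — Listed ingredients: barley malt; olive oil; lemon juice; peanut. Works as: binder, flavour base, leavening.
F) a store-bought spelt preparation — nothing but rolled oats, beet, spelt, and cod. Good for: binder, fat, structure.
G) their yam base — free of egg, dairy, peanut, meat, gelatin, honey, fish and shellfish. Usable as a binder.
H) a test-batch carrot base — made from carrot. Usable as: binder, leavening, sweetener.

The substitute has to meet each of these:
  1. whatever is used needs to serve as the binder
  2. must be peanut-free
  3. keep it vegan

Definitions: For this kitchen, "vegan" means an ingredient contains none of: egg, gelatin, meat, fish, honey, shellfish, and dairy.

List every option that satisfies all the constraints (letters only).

A: has bacon, so not vegan; has peanut, so not peanut-free — reject
B: has peanut, so not peanut-free — reject
C: has whey, so not vegan — no
D: vegan, no peanut — OK
E: has peanut, so not peanut-free — no
F: has cod, so not vegan — out
G: vegan, no peanut — OK
H: every rule checks out — keep

D, G, H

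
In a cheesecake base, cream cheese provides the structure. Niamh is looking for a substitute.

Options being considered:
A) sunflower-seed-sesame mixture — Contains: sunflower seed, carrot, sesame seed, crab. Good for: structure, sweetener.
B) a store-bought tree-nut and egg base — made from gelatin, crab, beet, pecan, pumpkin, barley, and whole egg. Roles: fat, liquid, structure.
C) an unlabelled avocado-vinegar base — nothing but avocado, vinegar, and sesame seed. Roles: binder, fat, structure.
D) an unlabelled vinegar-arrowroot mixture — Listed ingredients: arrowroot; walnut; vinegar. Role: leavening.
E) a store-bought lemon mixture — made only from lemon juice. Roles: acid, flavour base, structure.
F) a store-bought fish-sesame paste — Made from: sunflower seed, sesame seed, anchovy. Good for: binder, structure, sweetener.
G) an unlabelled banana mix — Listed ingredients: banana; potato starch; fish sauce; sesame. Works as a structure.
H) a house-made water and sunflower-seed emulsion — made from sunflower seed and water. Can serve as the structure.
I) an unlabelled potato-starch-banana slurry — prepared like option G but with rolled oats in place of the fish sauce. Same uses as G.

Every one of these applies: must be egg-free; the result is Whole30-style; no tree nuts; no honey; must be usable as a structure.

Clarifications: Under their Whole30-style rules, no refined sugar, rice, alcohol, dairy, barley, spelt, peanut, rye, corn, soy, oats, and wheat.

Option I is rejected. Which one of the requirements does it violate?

Whole30-style

usable as a structure: satisfied
Whole30-style: has rolled oats — fails
tree-nut-free: satisfied
egg-free: satisfied
honey-free: satisfied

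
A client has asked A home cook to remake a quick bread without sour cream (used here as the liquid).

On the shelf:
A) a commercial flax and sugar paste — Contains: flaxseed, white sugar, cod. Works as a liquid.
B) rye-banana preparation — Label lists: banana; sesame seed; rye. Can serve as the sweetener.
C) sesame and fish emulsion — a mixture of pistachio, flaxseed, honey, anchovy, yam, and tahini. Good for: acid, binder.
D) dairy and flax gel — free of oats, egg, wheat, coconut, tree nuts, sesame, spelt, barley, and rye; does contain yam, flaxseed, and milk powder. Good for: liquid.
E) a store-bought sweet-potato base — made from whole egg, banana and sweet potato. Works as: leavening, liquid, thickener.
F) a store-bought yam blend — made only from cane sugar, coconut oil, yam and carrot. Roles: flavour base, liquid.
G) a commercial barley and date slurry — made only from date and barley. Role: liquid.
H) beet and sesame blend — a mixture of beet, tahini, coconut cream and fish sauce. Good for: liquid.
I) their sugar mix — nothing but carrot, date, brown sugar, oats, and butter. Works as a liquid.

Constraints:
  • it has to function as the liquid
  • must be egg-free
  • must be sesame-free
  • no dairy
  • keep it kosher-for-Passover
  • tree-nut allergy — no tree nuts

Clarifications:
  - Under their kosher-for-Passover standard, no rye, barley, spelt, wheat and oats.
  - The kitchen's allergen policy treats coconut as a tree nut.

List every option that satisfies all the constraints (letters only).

A

A: all constraints satisfied — keep
B: not usable as a liquid; has rye, so not kosher-for-Passover (and 1 more) — reject
C: not usable as a liquid; has tahini, so not sesame-free (and 1 more) — out
D: has milk powder, so not dairy-free — no
E: has whole egg, so not egg-free — reject
F: has coconut oil, so not tree-nut-free — reject
G: has barley, so not kosher-for-Passover — out
H: has tahini, so not sesame-free; has coconut cream, so not tree-nut-free — out
I: has oats, so not kosher-for-Passover; has butter, so not dairy-free — reject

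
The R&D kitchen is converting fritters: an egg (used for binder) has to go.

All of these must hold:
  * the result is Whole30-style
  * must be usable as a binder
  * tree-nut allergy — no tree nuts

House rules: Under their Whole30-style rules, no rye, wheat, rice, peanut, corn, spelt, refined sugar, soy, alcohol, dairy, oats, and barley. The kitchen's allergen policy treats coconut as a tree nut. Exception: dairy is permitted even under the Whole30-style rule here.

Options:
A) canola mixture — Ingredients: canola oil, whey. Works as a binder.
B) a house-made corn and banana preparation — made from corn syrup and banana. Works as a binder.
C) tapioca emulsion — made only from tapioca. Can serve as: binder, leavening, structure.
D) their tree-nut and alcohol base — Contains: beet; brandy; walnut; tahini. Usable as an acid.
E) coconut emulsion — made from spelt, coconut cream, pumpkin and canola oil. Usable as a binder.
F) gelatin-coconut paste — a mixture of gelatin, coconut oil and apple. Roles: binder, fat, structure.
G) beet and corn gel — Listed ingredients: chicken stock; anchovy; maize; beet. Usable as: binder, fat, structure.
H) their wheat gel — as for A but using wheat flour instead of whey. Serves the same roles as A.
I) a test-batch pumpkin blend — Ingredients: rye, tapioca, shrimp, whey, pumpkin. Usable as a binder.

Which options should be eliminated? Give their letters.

A: dairy is permitted under the Whole30-style carve-out; nothing else excluded — valid
B: has corn syrup, so not Whole30-style — no
C: tree-nut-free, Whole30-style — valid
D: not usable as a binder; has brandy, so not Whole30-style (and 1 more) — out
E: has spelt, so not Whole30-style; has coconut cream, so not tree-nut-free — reject
F: has coconut oil, so not tree-nut-free — no
G: has maize, so not Whole30-style — out
H: has wheat flour, so not Whole30-style — no
I: has rye, so not Whole30-style — no

B, D, E, F, G, H, I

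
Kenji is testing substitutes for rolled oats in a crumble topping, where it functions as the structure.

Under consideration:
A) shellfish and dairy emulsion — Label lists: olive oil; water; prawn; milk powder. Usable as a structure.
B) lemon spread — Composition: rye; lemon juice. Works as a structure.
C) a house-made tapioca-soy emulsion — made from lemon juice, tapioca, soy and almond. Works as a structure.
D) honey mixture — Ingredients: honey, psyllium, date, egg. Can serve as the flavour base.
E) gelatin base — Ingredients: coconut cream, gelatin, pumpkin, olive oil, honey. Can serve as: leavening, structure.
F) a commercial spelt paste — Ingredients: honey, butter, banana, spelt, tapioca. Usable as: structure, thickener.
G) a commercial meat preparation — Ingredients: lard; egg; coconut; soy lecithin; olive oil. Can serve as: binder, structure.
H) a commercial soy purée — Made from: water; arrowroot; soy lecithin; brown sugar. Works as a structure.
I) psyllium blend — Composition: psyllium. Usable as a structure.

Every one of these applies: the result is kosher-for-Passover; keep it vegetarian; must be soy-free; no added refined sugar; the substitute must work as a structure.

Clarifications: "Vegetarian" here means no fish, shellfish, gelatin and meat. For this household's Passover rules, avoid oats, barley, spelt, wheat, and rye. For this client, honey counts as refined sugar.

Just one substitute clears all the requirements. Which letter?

A: has prawn, so not vegetarian — no
B: has rye, so not kosher-for-Passover — reject
C: has soy, so not soy-free — out
D: not usable as a structure; has honey, so not no-added-sugar — no
E: has gelatin, so not vegetarian; has honey, so not no-added-sugar — out
F: has spelt, so not kosher-for-Passover; has honey, so not no-added-sugar — out
G: has lard, so not vegetarian; has soy lecithin, so not soy-free — reject
H: has soy lecithin, so not soy-free; has brown sugar, so not no-added-sugar — out
I: every rule checks out — valid

I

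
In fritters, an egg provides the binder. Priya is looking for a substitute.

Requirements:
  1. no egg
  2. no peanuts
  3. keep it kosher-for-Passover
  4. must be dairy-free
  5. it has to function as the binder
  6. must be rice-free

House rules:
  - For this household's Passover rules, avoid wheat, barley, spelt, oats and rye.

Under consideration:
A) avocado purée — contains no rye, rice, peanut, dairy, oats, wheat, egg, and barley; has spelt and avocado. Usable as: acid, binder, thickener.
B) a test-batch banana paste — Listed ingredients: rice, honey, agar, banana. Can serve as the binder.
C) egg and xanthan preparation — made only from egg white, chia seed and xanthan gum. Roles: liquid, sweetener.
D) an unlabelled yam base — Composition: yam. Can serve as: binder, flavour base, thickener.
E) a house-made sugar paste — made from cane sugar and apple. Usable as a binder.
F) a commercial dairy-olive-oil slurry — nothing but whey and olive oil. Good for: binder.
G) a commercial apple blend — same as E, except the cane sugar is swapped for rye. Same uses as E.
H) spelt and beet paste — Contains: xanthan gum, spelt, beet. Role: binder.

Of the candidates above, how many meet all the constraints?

2

A: has spelt, so not kosher-for-Passover — out
B: has rice, so not rice-free — no
C: not usable as a binder; has egg white, so not egg-free — out
D: all constraints satisfied — keep
E: nothing on the exclusion list — OK
F: has whey, so not dairy-free — reject
G: has rye, so not kosher-for-Passover — no
H: has spelt, so not kosher-for-Passover — reject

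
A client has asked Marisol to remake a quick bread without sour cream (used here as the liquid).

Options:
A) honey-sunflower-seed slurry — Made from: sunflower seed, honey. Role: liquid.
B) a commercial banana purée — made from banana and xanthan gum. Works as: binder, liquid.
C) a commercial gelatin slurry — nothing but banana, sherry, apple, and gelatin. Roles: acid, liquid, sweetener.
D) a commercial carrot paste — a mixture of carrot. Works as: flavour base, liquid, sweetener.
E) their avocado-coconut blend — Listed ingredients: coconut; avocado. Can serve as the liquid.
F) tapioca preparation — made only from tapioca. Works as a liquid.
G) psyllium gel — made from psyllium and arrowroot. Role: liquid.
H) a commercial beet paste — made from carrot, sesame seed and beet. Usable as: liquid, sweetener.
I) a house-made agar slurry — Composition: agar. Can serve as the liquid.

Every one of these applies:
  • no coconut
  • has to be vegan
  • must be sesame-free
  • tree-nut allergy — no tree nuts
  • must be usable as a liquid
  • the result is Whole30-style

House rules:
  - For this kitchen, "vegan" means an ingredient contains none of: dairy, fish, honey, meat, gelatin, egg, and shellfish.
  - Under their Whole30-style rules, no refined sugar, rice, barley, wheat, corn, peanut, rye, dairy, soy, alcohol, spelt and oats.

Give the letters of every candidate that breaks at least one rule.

A: has honey, so not vegan — reject
B: only xanthan gum and banana; none excluded — OK
C: has gelatin, so not vegan; has sherry, so not Whole30-style — reject
D: no sesame, Whole30-style — keep
E: has coconut, so not coconut-free — out
F: works as a liquid, Whole30-style, no tree nuts — valid
G: every rule checks out — keep
H: has sesame seed, so not sesame-free — reject
I: only agar; none excluded — valid

A, C, E, H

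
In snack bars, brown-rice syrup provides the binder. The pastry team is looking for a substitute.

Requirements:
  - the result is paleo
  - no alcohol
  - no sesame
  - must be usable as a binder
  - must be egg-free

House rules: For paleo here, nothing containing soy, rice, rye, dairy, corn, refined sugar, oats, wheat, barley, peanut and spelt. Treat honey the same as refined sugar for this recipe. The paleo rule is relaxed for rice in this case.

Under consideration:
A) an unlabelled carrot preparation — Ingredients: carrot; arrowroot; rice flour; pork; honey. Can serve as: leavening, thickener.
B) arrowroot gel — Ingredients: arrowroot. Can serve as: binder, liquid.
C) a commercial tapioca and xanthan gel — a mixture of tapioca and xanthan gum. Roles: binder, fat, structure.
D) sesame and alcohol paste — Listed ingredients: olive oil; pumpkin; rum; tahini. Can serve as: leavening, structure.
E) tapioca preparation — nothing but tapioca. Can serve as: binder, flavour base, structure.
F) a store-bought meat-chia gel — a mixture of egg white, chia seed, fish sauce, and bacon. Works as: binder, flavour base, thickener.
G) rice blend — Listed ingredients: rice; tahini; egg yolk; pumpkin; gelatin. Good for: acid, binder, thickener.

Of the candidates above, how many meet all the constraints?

3

A: not usable as a binder; has honey, so not paleo — out
B: nothing on the exclusion list — keep
C: only xanthan gum and tapioca; none excluded — OK
D: not usable as a binder; has rum, so not alcohol-free (and 1 more) — reject
E: works as a binder, no alcohol, paleo — keep
F: has egg white, so not egg-free — no
G: has egg yolk, so not egg-free; has tahini, so not sesame-free — out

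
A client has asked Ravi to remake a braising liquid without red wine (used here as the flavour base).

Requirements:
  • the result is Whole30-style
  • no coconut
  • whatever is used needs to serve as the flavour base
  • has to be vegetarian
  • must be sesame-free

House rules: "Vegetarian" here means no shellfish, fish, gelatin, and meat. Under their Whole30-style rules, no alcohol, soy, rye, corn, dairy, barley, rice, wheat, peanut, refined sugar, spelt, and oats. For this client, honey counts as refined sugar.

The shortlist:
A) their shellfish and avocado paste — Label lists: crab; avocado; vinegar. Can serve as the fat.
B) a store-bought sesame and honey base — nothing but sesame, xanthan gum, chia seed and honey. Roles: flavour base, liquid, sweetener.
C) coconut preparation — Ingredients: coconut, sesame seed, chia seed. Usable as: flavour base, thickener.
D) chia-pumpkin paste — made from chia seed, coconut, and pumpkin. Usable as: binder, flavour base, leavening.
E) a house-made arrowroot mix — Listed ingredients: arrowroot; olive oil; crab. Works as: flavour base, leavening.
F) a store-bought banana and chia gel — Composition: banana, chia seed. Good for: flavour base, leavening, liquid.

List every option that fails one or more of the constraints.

A: not usable as a flavour base; has crab, so not vegetarian — no
B: has honey, so not Whole30-style; has sesame, so not sesame-free — out
C: has sesame seed, so not sesame-free; has coconut, so not coconut-free — no
D: has coconut, so not coconut-free — no
E: has crab, so not vegetarian — out
F: nothing on the exclusion list — valid

A, B, C, D, E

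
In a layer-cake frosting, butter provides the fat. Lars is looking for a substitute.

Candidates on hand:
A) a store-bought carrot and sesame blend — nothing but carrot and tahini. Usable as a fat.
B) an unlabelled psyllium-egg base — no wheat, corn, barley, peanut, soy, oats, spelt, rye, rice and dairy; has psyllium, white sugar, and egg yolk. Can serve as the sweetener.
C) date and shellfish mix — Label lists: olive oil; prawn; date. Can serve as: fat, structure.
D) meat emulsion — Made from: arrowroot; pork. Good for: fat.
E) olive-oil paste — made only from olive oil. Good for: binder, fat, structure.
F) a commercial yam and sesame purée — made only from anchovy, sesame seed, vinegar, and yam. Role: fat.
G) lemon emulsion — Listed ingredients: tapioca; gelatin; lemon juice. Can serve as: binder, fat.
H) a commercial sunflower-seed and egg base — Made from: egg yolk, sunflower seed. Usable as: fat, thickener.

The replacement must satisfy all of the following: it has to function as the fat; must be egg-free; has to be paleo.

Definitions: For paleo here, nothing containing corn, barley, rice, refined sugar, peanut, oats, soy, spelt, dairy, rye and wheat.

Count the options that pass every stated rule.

6

A: works as a fat, no egg, paleo — valid
B: not usable as a fat; has white sugar, so not paleo (and 1 more) — out
C: nothing on the exclusion list — keep
D: works as a fat, paleo, no egg — valid
E: only olive oil; none excluded — keep
F: all constraints satisfied — OK
G: only gelatin, tapioca and lemon juice; none excluded — valid
H: has egg yolk, so not egg-free — reject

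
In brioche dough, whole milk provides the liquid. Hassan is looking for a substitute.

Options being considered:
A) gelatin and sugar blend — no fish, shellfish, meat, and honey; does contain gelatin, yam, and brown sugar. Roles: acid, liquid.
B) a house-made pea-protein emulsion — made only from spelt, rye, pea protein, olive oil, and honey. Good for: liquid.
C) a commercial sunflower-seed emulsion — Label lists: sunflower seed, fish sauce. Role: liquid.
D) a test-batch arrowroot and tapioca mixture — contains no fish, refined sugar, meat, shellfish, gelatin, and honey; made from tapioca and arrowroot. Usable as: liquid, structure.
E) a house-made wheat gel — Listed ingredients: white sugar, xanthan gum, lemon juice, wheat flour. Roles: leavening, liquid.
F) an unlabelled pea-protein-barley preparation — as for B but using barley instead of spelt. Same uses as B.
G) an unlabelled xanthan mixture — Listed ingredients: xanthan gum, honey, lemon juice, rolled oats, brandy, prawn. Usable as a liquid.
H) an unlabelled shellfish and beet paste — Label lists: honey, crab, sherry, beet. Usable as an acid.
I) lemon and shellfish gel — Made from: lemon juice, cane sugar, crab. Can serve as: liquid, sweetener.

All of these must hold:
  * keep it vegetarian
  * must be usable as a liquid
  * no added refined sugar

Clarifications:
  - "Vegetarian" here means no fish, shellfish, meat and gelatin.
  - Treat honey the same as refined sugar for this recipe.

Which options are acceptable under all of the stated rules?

A: has gelatin, so not vegetarian; has brown sugar, so not no-added-sugar — no
B: has honey, so not no-added-sugar — reject
C: has fish sauce, so not vegetarian — out
D: works as a liquid, no-added-sugar, vegetarian — keep
E: has white sugar, so not no-added-sugar — out
F: has honey, so not no-added-sugar — no
G: has prawn, so not vegetarian; has honey, so not no-added-sugar — reject
H: not usable as a liquid; has crab, so not vegetarian (and 1 more) — no
I: has crab, so not vegetarian; has cane sugar, so not no-added-sugar — no

D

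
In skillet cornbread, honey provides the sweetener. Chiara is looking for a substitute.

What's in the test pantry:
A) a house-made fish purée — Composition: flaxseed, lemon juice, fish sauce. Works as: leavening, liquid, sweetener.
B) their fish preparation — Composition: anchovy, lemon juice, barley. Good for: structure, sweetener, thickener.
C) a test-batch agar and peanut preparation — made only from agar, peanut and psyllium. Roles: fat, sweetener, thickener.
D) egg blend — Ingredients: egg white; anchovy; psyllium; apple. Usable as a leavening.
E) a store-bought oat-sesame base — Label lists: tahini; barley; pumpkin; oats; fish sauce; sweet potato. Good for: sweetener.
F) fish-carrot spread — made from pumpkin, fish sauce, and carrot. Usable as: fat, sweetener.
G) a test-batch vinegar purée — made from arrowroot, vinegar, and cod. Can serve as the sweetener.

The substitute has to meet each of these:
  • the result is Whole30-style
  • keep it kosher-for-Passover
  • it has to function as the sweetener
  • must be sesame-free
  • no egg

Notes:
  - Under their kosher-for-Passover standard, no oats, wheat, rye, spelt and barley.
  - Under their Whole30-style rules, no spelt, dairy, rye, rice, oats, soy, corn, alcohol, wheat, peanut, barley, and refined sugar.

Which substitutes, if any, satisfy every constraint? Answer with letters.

A: kosher-for-Passover, no sesame — valid
B: has barley, so not kosher-for-Passover; has barley, so not Whole30-style — out
C: has peanut, so not Whole30-style — reject
D: not usable as a sweetener; has egg white, so not egg-free — reject
E: has barley, so not kosher-for-Passover; has barley, so not Whole30-style (and 1 more) — no
F: works as a sweetener, Whole30-style, no egg — OK
G: works as a sweetener, Whole30-style, no sesame — OK

A, F, G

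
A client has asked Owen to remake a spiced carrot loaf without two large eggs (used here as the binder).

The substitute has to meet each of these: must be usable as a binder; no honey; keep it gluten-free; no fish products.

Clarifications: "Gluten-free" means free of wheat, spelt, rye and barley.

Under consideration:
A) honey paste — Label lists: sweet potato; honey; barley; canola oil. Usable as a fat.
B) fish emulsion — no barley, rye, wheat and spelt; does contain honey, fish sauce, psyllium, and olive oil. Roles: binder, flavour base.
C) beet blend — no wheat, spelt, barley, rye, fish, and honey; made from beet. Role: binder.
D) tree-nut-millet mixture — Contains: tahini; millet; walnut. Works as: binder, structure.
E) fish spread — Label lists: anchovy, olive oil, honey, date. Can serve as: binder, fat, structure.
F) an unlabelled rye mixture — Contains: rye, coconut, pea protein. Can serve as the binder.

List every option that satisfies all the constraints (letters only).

C, D

A: not usable as a binder; has barley, so not gluten-free (and 1 more) — no
B: has fish sauce, so not fish-free; has honey, so not honey-free — no
C: no fish, no honey — keep
D: nothing on the exclusion list — keep
E: has anchovy, so not fish-free; has honey, so not honey-free — out
F: has rye, so not gluten-free — reject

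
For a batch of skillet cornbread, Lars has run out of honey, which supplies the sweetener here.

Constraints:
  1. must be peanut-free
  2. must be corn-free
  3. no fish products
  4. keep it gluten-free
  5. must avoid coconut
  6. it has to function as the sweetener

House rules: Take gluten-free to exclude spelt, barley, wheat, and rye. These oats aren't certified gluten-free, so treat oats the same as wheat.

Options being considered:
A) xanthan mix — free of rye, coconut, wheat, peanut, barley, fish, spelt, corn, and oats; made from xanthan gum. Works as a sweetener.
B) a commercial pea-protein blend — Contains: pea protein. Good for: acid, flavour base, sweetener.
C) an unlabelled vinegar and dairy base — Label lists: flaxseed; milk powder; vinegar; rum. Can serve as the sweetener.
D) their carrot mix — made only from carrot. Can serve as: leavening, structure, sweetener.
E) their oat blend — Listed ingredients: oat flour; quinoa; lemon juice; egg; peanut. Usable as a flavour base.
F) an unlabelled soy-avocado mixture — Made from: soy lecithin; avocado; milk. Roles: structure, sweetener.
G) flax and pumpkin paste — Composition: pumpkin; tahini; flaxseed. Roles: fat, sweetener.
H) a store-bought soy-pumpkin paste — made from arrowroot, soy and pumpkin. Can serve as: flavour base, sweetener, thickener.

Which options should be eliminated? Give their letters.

E

A: nothing on the exclusion list — OK
B: every rule checks out — keep
C: no peanut, no corn — OK
D: every rule checks out — OK
E: not usable as a sweetener; has oat flour, so not gluten-free (and 1 more) — out
F: no fish, no corn — keep
G: no peanut, no coconut — OK
H: no peanut, no fish — valid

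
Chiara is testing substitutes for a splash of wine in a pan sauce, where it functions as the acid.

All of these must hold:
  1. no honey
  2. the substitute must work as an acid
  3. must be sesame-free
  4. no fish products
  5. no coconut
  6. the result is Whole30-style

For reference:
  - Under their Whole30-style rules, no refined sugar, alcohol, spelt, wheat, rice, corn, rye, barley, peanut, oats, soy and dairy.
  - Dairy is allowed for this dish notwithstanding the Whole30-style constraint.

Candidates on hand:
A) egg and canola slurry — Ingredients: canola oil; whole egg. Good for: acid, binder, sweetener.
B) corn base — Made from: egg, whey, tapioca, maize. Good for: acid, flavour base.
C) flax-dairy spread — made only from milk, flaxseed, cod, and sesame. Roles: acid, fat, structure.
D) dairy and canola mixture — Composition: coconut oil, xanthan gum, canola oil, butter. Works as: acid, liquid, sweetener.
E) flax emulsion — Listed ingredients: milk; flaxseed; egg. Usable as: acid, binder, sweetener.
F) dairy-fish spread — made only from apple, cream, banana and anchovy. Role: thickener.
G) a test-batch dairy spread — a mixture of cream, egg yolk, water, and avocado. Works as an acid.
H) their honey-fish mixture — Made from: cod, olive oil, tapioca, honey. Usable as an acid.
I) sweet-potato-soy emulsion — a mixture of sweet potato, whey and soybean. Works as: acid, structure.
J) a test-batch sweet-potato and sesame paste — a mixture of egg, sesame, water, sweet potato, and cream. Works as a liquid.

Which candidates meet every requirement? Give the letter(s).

A: no fish, no sesame — valid
B: has maize, so not Whole30-style — no
C: has sesame, so not sesame-free; has cod, so not fish-free — out
D: has coconut oil, so not coconut-free — no
E: dairy is permitted under the Whole30-style carve-out; nothing else excluded — OK
F: not usable as an acid; has anchovy, so not fish-free — out
G: dairy is permitted under the Whole30-style carve-out; nothing else excluded — keep
H: has cod, so not fish-free; has honey, so not honey-free — no
I: has soybean, so not Whole30-style — no
J: not usable as an acid; has sesame, so not sesame-free — no

A, E, G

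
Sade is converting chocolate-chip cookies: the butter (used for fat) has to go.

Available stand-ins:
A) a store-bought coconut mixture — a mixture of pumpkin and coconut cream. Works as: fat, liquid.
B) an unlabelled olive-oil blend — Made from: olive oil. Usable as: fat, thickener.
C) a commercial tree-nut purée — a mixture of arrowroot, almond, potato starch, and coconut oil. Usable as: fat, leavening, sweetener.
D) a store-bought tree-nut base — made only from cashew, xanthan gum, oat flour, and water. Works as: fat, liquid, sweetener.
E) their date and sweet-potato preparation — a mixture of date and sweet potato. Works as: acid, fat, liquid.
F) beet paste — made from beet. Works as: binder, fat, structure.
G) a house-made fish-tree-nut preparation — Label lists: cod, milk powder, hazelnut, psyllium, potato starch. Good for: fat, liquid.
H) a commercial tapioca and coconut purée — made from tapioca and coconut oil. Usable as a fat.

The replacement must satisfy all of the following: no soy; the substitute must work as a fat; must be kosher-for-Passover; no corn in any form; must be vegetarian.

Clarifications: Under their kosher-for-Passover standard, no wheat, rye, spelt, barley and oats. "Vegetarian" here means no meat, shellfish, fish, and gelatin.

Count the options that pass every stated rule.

A: nothing on the exclusion list — OK
B: only olive oil; none excluded — keep
C: nothing on the exclusion list — valid
D: has oat flour, so not kosher-for-Passover — reject
E: only date and sweet potato; none excluded — OK
F: works as a fat, kosher-for-Passover, no soy — OK
G: has cod, so not vegetarian — no
H: all constraints satisfied — valid

6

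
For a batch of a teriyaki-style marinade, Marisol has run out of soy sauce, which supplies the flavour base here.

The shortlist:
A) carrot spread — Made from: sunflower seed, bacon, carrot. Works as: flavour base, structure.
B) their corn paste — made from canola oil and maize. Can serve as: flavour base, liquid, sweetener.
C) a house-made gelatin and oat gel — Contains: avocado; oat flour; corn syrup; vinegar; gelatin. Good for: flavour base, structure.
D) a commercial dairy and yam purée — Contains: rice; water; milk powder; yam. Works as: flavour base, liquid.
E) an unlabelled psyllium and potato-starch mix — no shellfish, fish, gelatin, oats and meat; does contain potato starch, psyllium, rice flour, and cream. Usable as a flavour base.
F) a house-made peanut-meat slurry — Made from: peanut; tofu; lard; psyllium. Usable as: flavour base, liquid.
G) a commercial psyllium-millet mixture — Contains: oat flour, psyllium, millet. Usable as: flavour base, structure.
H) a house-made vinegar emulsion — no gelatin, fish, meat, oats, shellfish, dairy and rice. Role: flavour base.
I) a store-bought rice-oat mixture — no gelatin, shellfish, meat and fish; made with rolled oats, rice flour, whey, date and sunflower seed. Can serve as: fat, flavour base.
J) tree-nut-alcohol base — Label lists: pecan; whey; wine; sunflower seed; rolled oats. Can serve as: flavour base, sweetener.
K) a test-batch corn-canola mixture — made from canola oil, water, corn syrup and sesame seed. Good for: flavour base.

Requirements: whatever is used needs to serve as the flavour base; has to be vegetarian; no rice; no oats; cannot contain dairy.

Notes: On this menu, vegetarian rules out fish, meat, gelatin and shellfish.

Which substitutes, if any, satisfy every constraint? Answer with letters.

A: has bacon, so not vegetarian — reject
B: works as a flavour base, no oats, no rice — OK
C: has gelatin, so not vegetarian; has oat flour, so not oat-free — reject
D: has rice, so not rice-free; has milk powder, so not dairy-free — out
E: has rice flour, so not rice-free; has cream, so not dairy-free — out
F: has lard, so not vegetarian — reject
G: has oat flour, so not oat-free — out
H: all constraints satisfied — valid
I: has rolled oats, so not oat-free; has rice flour, so not rice-free (and 1 more) — no
J: has rolled oats, so not oat-free; has whey, so not dairy-free — reject
K: corn syrup and sesame seed etc. — none of it excluded — keep

B, H, K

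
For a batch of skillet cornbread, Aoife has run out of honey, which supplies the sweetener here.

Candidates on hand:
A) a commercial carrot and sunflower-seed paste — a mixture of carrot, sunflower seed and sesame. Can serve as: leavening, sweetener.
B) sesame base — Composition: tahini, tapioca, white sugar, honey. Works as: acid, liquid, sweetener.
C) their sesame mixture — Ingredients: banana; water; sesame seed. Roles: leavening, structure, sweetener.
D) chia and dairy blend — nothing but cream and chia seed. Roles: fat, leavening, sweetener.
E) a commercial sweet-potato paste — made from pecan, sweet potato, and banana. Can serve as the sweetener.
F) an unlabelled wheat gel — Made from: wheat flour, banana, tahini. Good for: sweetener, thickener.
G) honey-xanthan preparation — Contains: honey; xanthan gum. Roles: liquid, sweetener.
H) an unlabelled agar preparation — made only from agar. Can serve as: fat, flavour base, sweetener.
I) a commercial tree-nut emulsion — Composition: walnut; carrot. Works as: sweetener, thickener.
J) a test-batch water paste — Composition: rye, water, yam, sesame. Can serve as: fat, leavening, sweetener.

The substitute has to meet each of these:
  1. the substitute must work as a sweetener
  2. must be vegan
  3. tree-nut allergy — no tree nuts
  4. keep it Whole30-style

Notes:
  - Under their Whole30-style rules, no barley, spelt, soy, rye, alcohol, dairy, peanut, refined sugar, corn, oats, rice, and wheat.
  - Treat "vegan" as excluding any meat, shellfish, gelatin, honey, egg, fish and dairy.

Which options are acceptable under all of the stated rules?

A: only sesame, carrot and sunflower seed; none excluded — valid
B: has white sugar, so not Whole30-style; has honey, so not vegan — no
C: all constraints satisfied — keep
D: has cream, so not Whole30-style; has cream, so not vegan — out
E: has pecan, so not tree-nut-free — reject
F: has wheat flour, so not Whole30-style — out
G: has honey, so not vegan — out
H: every rule checks out — keep
I: has walnut, so not tree-nut-free — out
J: has rye, so not Whole30-style — no

A, C, H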